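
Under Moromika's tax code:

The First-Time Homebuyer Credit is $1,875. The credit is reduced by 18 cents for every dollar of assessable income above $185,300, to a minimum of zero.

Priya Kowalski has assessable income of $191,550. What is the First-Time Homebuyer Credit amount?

$750

First-Time Homebuyer Credit: 18% of the $6,250 excess over $185,300 is $1,125; credit = $1,875 − $1,125 = $750.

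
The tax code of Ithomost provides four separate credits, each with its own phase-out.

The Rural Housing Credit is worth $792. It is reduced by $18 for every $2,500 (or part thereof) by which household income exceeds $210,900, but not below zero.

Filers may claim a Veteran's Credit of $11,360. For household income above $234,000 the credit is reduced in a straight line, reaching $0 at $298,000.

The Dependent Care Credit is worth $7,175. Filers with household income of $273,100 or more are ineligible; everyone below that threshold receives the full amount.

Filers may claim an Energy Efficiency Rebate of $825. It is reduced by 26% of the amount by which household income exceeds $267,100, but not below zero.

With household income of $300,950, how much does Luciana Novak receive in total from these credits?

Rural Housing Credit: income exceeds $210,900 by $90,050, which is 37 full-or-partial $2,500 increments; reduction = 37 × $18 = $666, leaving $126.
Veteran's Credit: $300,950 is at or above $298,000, so the credit is $0.
Dependent Care Credit: $300,950 meets or exceeds the $273,100 cutoff, so the credit is $0.
Energy Efficiency Rebate: 26% of the $33,850 excess over $267,100 is $8,801 ≥ base, so the credit is $0.
Total: $126 + $0 + $0 + $0 = $126.

$126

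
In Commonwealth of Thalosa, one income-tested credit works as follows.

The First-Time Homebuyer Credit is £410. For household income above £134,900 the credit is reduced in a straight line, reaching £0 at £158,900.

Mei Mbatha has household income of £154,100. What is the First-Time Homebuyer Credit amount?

£82

First-Time Homebuyer Credit: £154,100 is £19,200 into a £24,000 phase-out range, leaving 4,800/24,000 of the credit: £410 × 4,800/24,000 = £82.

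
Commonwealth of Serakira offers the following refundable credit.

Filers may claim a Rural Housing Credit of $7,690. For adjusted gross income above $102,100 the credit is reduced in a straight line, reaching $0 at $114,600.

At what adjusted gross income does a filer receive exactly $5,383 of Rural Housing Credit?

$105,850

$5,383 is 5,383/7,690 of the full $7,690, so 2,307/7,690 of the $12,500 range has been used: income = $102,100 + $12,500 × 2,307/7,690 = $105,850.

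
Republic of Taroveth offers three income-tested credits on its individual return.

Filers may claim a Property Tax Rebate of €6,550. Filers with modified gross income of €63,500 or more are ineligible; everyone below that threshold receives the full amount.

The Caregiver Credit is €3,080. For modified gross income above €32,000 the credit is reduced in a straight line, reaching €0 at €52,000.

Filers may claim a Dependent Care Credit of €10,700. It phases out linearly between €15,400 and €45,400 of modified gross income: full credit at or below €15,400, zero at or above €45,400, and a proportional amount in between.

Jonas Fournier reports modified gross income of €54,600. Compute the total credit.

€6,550

Property Tax Rebate: €54,600 is below the €63,500 cutoff, so the full €6,550 applies.
Caregiver Credit: €54,600 is at or above €52,000, so the credit is €0.
Dependent Care Credit: €54,600 is at or above €45,400, so the credit is €0.
Total: €6,550 + €0 + €0 = €6,550.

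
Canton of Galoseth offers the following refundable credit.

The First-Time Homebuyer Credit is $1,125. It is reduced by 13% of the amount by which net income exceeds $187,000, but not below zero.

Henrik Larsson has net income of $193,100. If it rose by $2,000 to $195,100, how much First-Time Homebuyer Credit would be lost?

At $193,100 — 13% of the $6,100 excess over $187,000 is $793; credit = $1,125 − $793 = $332.
At $195,100 — 13% of the $8,100 excess over $187,000 is $1,053; credit = $1,125 − $1,053 = $72.
Lost: $332 − $72 = $260.

$260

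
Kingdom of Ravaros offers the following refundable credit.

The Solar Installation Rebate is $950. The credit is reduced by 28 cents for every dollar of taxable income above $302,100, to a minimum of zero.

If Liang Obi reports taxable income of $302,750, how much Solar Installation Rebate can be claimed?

Solar Installation Rebate: 28% of the $650 excess over $302,100 is $182; credit = $950 − $182 = $768.

$768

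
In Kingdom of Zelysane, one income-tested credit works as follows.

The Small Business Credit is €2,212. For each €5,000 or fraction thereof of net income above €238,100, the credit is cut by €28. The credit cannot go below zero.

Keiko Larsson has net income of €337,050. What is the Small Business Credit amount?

€1,652

Small Business Credit: income exceeds €238,100 by €98,950, which is 20 full-or-partial €5,000 increments; reduction = 20 × €28 = €560, leaving €1,652.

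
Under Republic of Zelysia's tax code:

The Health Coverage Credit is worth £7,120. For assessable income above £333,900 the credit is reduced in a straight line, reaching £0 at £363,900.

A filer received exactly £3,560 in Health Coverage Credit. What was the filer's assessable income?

£348,900

£3,560 is 3,560/7,120 of the full £7,120, so 3,560/7,120 of the £30,000 range has been used: income = £333,900 + £30,000 × 3,560/7,120 = £348,900.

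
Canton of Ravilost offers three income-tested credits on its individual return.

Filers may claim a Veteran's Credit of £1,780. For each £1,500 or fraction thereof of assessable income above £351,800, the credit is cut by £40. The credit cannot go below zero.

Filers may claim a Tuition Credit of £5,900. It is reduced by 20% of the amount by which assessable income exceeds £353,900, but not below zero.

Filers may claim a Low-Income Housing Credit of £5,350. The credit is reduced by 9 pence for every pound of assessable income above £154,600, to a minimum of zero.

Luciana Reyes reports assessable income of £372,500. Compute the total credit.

Veteran's Credit: income exceeds £351,800 by £20,700, which is 14 full-or-partial £1,500 increments; reduction = 14 × £40 = £560, leaving £1,220.
Tuition Credit: 20% of the £18,600 excess over £353,900 is £3,720; credit = £5,900 − £3,720 = £2,180.
Low-Income Housing Credit: 9% of the £217,900 excess over £154,600 is £19,611 ≥ base, so the credit is £0.
Total: £1,220 + £2,180 + £0 = £3,400.

£3,400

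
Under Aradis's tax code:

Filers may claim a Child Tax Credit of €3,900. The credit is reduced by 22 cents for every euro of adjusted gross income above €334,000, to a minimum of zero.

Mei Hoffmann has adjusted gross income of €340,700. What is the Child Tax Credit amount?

€2,426

Child Tax Credit: 22% of the €6,700 excess over €334,000 is €1,474; credit = €3,900 − €1,474 = €2,426.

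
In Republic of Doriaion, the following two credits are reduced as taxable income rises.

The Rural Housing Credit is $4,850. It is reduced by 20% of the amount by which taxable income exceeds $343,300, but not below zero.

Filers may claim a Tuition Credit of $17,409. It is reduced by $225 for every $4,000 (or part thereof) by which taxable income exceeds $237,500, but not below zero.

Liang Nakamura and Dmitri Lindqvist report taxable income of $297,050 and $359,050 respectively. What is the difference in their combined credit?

$6,750

Liang ($297,050): Rural Housing Credit: $297,050 is at or below the $343,300 threshold, so the full $4,850 applies. Tuition Credit: income exceeds $237,500 by $59,550, which is 15 full-or-partial $4,000 increments; reduction = 15 × $225 = $3,375, leaving $14,034. total $4,850 + $14,034 = $18,884
Dmitri ($359,050): Rural Housing Credit: 20% of the $15,750 excess over $343,300 is $3,150; credit = $4,850 − $3,150 = $1,700. Tuition Credit: income exceeds $237,500 by $121,550, which is 31 full-or-partial $4,000 increments; reduction = 31 × $225 = $6,975, leaving $10,434. total $1,700 + $10,434 = $12,134
Difference: |$18,884 − $12,134| = $6,750.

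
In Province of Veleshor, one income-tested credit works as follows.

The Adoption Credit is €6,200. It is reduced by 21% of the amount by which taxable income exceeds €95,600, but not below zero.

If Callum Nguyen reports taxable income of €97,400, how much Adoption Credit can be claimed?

€5,822

Adoption Credit: 21% of the €1,800 excess over €95,600 is €378; credit = €6,200 − €378 = €5,822.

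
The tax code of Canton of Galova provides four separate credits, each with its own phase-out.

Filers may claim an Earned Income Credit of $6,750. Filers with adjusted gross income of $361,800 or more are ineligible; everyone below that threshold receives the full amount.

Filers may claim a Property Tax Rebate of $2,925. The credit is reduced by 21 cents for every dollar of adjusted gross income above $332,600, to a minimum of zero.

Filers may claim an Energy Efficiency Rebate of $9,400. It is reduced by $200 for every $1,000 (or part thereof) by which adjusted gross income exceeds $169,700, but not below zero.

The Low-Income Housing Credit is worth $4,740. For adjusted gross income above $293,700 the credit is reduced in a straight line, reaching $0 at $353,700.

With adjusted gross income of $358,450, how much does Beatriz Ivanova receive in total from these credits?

Earned Income Credit: $358,450 is below the $361,800 cutoff, so the full $6,750 applies.
Property Tax Rebate: 21% of the $25,850 excess over $332,600 is $5,428.50 ≥ base, so the credit is $0.
Energy Efficiency Rebate: income exceeds $169,700 by $188,750 → 189 increments × $200 = $37,800 ≥ base, so the credit is $0.
Low-Income Housing Credit: $358,450 is at or above $353,700, so the credit is $0.
Total: $6,750 + $0 + $0 + $0 = $6,750.

$6,750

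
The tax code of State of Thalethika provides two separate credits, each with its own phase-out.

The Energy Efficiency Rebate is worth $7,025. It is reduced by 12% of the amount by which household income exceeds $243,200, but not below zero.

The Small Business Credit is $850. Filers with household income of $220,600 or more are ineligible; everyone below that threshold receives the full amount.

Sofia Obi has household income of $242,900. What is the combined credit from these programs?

Energy Efficiency Rebate: $242,900 is at or below the $243,200 threshold, so the full $7,025 applies.
Small Business Credit: $242,900 meets or exceeds the $220,600 cutoff, so the credit is $0.
Total: $7,025 + $0 = $7,025.

$7,025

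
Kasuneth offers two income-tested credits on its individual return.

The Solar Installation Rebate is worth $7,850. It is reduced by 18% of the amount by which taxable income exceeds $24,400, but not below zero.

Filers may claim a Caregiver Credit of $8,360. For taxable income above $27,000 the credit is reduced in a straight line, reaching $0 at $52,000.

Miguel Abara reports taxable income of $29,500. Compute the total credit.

Solar Installation Rebate: 18% of the $5,100 excess over $24,400 is $918; credit = $7,850 − $918 = $6,932.
Caregiver Credit: $29,500 is $2,500 into a $25,000 phase-out range, leaving 22,500/25,000 of the credit: $8,360 × 22,500/25,000 = $7,524.
Total: $6,932 + $7,524 = $14,456.

$14,456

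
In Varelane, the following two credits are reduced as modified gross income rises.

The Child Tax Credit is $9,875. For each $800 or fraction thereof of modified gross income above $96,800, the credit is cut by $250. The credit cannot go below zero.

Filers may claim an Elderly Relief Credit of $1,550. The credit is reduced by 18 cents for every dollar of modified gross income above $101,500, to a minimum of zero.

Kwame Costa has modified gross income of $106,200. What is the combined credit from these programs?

Child Tax Credit: income exceeds $96,800 by $9,400, which is 12 full-or-partial $800 increments; reduction = 12 × $250 = $3,000, leaving $6,875.
Elderly Relief Credit: 18% of the $4,700 excess over $101,500 is $846; credit = $1,550 − $846 = $704.
Total: $6,875 + $704 = $7,579.

$7,579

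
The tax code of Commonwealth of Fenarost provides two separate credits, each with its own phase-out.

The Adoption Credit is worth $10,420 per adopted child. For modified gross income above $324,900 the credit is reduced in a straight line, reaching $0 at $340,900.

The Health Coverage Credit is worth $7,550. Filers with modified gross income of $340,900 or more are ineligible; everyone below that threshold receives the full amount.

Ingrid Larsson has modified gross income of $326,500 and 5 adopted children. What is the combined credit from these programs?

$54,440

Adoption Credit: base = 5 × $10,420 = $52,100. $326,500 is $1,600 into a $16,000 phase-out range, leaving 14,400/16,000 of the credit: $52,100 × 14,400/16,000 = $46,890.
Health Coverage Credit: $326,500 is below the $340,900 cutoff, so the full $7,550 applies.
Total: $46,890 + $7,550 = $54,440.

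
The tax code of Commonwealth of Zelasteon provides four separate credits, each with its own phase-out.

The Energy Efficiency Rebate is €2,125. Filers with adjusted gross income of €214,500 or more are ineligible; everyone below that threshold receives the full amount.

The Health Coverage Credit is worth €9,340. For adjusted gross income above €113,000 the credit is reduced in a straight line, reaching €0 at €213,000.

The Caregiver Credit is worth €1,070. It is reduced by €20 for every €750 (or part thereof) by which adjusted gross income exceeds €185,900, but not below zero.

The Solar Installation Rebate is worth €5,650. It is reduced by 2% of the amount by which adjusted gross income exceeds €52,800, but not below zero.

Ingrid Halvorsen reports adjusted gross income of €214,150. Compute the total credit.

€4,858

Energy Efficiency Rebate: €214,150 is below the €214,500 cutoff, so the full €2,125 applies.
Health Coverage Credit: €214,150 is at or above €213,000, so the credit is €0.
Caregiver Credit: income exceeds €185,900 by €28,250, which is 38 full-or-partial €750 increments; reduction = 38 × €20 = €760, leaving €310.
Solar Installation Rebate: 2% of the €161,350 excess over €52,800 is €3,227; credit = €5,650 − €3,227 = €2,423.
Total: €2,125 + €0 + €310 + €2,423 = €4,858.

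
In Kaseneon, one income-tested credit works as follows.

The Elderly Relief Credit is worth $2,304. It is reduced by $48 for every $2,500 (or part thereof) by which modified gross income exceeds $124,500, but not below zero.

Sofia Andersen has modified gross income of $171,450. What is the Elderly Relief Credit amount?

$1,392

Elderly Relief Credit: income exceeds $124,500 by $46,950, which is 19 full-or-partial $2,500 increments; reduction = 19 × $48 = $912, leaving $1,392.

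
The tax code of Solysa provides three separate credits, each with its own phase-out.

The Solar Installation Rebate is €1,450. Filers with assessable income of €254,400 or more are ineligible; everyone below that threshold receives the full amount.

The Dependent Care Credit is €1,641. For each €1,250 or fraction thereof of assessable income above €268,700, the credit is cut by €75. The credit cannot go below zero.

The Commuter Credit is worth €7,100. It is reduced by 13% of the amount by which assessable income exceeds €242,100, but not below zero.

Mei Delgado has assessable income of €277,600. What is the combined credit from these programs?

€3,526

Solar Installation Rebate: €277,600 meets or exceeds the €254,400 cutoff, so the credit is €0.
Dependent Care Credit: income exceeds €268,700 by €8,900, which is 8 full-or-partial €1,250 increments; reduction = 8 × €75 = €600, leaving €1,041.
Commuter Credit: 13% of the €35,500 excess over €242,100 is €4,615; credit = €7,100 − €4,615 = €2,485.
Total: €0 + €1,041 + €2,485 = €3,526.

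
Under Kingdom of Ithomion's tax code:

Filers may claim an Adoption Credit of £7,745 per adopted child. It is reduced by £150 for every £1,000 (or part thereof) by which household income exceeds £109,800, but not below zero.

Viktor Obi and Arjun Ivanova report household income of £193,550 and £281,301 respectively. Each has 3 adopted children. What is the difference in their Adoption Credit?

Viktor (£193,550): Adoption Credit: base = 3 × £7,745 = £23,235. income exceeds £109,800 by £83,750, which is 84 full-or-partial £1,000 increments; reduction = 84 × £150 = £12,600, leaving £10,635.
Arjun (£281,301): Adoption Credit: base = 3 × £7,745 = £23,235. income exceeds £109,800 by £171,501 → 172 increments × £150 = £25,800 ≥ base, so the credit is £0.
Difference: |£10,635 − £0| = £10,635.

£10,635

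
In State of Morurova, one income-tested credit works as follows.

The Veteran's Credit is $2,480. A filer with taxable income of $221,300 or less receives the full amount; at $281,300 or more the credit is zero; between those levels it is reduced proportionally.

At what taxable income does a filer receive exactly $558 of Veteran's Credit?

$267,800

$558 is 558/2,480 of the full $2,480, so 1,922/2,480 of the $60,000 range has been used: income = $221,300 + $60,000 × 1,922/2,480 = $267,800.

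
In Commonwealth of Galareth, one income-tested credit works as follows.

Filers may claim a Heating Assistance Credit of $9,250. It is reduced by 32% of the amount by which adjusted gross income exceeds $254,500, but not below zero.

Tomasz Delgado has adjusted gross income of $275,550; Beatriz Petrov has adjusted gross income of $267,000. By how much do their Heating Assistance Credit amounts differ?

Tomasz ($275,550): Heating Assistance Credit: 32% of the $21,050 excess over $254,500 is $6,736; credit = $9,250 − $6,736 = $2,514.
Beatriz ($267,000): Heating Assistance Credit: 32% of the $12,500 excess over $254,500 is $4,000; credit = $9,250 − $4,000 = $5,250.
Difference: |$2,514 − $5,250| = $2,736.

$2,736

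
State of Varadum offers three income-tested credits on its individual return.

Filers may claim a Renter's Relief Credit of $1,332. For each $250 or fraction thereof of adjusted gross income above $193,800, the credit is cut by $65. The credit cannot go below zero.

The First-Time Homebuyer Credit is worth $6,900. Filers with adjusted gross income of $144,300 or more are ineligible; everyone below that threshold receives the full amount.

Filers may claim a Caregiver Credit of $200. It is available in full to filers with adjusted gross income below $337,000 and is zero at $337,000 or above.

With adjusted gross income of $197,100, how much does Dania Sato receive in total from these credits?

Renter's Relief Credit: income exceeds $193,800 by $3,300, which is 14 full-or-partial $250 increments; reduction = 14 × $65 = $910, leaving $422.
First-Time Homebuyer Credit: $197,100 meets or exceeds the $144,300 cutoff, so the credit is $0.
Caregiver Credit: $197,100 is below the $337,000 cutoff, so the full $200 applies.
Total: $422 + $0 + $200 = $622.

$622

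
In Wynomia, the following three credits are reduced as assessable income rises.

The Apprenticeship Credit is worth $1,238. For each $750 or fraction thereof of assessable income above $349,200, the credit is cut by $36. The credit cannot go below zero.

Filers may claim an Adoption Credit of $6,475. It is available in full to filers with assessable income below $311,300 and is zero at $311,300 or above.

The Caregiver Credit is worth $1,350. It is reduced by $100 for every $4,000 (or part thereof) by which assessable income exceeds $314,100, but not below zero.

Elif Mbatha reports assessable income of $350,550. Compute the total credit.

Apprenticeship Credit: income exceeds $349,200 by $1,350, which is 2 full-or-partial $750 increments; reduction = 2 × $36 = $72, leaving $1,166.
Adoption Credit: $350,550 meets or exceeds the $311,300 cutoff, so the credit is $0.
Caregiver Credit: income exceeds $314,100 by $36,450, which is 10 full-or-partial $4,000 increments; reduction = 10 × $100 = $1,000, leaving $350.
Total: $1,166 + $0 + $350 = $1,516.

$1,516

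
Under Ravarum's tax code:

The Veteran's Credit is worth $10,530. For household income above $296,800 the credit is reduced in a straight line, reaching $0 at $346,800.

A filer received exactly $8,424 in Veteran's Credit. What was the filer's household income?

$306,800

$8,424 is 8,424/10,530 of the full $10,530, so 2,106/10,530 of the $50,000 range has been used: income = $296,800 + $50,000 × 2,106/10,530 = $306,800.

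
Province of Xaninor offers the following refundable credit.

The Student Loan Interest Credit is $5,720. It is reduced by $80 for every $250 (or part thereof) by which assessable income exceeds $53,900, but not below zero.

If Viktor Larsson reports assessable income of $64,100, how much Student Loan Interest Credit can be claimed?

$2,440

Student Loan Interest Credit: income exceeds $53,900 by $10,200, which is 41 full-or-partial $250 increments; reduction = 41 × $80 = $3,280, leaving $2,440.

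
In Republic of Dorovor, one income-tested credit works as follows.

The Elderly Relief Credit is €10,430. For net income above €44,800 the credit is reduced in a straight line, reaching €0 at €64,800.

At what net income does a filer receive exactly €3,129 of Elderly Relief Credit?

€58,800

€3,129 is 3,129/10,430 of the full €10,430, so 7,301/10,430 of the €20,000 range has been used: income = €44,800 + €20,000 × 7,301/10,430 = €58,800.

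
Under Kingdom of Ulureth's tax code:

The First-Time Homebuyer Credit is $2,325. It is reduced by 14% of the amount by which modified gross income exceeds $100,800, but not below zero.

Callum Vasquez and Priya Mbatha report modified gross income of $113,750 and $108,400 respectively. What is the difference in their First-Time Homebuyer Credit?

Callum ($113,750): First-Time Homebuyer Credit: 14% of the $12,950 excess over $100,800 is $1,813; credit = $2,325 − $1,813 = $512.
Priya ($108,400): First-Time Homebuyer Credit: 14% of the $7,600 excess over $100,800 is $1,064; credit = $2,325 − $1,064 = $1,261.
Difference: |$512 − $1,261| = $749.

$749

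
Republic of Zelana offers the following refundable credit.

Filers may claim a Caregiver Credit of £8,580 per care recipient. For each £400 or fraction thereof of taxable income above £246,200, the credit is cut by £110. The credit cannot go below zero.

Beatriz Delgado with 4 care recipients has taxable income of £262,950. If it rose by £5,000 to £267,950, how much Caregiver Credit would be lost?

At £262,950 — base = 4 × £8,580 = £34,320. income exceeds £246,200 by £16,750, which is 42 full-or-partial £400 increments; reduction = 42 × £110 = £4,620, leaving £29,700.
At £267,950 — base = 4 × £8,580 = £34,320. income exceeds £246,200 by £21,750, which is 55 full-or-partial £400 increments; reduction = 55 × £110 = £6,050, leaving £28,270.
Lost: £29,700 − £28,270 = £1,430.

£1,430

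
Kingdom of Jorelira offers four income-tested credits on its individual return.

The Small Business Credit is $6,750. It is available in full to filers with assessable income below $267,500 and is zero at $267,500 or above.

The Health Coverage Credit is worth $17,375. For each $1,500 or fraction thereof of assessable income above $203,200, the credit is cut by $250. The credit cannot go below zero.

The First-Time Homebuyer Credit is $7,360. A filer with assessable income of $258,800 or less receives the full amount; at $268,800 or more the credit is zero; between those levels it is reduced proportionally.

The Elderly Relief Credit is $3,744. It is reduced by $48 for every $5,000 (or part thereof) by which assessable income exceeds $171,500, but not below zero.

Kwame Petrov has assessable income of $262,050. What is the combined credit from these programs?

$21,925

Small Business Credit: $262,050 is below the $267,500 cutoff, so the full $6,750 applies.
Health Coverage Credit: income exceeds $203,200 by $58,850, which is 40 full-or-partial $1,500 increments; reduction = 40 × $250 = $10,000, leaving $7,375.
First-Time Homebuyer Credit: $262,050 is $3,250 into a $10,000 phase-out range, leaving 6,750/10,000 of the credit: $7,360 × 6,750/10,000 = $4,968.
Elderly Relief Credit: income exceeds $171,500 by $90,550, which is 19 full-or-partial $5,000 increments; reduction = 19 × $48 = $912, leaving $2,832.
Total: $6,750 + $7,375 + $4,968 + $2,832 = $21,925.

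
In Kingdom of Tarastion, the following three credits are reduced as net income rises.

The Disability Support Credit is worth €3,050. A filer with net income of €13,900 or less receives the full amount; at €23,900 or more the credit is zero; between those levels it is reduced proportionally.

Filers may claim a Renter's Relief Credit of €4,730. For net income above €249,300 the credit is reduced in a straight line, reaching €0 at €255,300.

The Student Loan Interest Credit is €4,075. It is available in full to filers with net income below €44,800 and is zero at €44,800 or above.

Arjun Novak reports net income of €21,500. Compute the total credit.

€9,537

Disability Support Credit: €21,500 is €7,600 into a €10,000 phase-out range, leaving 2,400/10,000 of the credit: €3,050 × 2,400/10,000 = €732.
Renter's Relief Credit: €21,500 is at or below the €249,300 threshold, so the full €4,730 applies.
Student Loan Interest Credit: €21,500 is below the €44,800 cutoff, so the full €4,075 applies.
Total: €732 + €4,730 + €4,075 = €9,537.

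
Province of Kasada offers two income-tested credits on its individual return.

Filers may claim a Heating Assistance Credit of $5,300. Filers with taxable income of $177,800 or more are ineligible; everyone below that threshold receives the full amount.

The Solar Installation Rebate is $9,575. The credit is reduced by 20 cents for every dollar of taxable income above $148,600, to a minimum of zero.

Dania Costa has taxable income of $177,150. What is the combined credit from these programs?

Heating Assistance Credit: $177,150 is below the $177,800 cutoff, so the full $5,300 applies.
Solar Installation Rebate: 20% of the $28,550 excess over $148,600 is $5,710; credit = $9,575 − $5,710 = $3,865.
Total: $5,300 + $3,865 = $9,165.

$9,165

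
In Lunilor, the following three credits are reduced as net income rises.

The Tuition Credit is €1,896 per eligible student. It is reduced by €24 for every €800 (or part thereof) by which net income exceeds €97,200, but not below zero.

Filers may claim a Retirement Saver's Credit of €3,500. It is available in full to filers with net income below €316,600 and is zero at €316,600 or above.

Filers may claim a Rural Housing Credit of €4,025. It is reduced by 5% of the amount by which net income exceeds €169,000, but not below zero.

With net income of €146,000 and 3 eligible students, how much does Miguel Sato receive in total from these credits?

Tuition Credit: base = 3 × €1,896 = €5,688. income exceeds €97,200 by €48,800, which is 61 full-or-partial €800 increments; reduction = 61 × €24 = €1,464, leaving €4,224.
Retirement Saver's Credit: €146,000 is below the €316,600 cutoff, so the full €3,500 applies.
Rural Housing Credit: €146,000 is at or below the €169,000 threshold, so the full €4,025 applies.
Total: €4,224 + €3,500 + €4,025 = €11,749.

€11,749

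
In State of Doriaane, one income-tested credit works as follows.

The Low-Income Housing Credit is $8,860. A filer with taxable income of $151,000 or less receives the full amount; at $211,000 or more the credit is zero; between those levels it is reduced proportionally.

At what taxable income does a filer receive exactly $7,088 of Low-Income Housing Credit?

$163,000

$7,088 is 7,088/8,860 of the full $8,860, so 1,772/8,860 of the $60,000 range has been used: income = $151,000 + $60,000 × 1,772/8,860 = $163,000.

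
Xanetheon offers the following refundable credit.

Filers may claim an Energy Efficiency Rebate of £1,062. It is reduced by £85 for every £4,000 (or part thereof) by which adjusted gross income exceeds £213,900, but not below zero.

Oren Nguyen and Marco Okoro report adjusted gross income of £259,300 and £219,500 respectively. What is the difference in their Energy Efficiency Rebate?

Oren (£259,300): Energy Efficiency Rebate: income exceeds £213,900 by £45,400, which is 12 full-or-partial £4,000 increments; reduction = 12 × £85 = £1,020, leaving £42.
Marco (£219,500): Energy Efficiency Rebate: income exceeds £213,900 by £5,600, which is 2 full-or-partial £4,000 increments; reduction = 2 × £85 = £170, leaving £892.
Difference: |£42 − £892| = £850.

£850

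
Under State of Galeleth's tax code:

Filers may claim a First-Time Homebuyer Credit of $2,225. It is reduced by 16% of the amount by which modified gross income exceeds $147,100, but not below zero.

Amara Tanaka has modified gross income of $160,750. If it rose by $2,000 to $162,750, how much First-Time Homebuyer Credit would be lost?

$41

At $160,750 — 16% of the $13,650 excess over $147,100 is $2,184; credit = $2,225 − $2,184 = $41.
At $162,750 — 16% of the $15,650 excess over $147,100 is $2,504 ≥ base, so the credit is $0.
Lost: $41 − $0 = $41.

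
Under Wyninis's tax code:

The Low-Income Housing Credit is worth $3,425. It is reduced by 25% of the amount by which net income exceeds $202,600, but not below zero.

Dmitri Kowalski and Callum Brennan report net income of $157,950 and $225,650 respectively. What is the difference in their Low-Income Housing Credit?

Dmitri ($157,950): Low-Income Housing Credit: $157,950 is at or below the $202,600 threshold, so the full $3,425 applies.
Callum ($225,650): Low-Income Housing Credit: 25% of the $23,050 excess over $202,600 is $5,762.50 ≥ base, so the credit is $0.
Difference: |$3,425 − $0| = $3,425.

$3,425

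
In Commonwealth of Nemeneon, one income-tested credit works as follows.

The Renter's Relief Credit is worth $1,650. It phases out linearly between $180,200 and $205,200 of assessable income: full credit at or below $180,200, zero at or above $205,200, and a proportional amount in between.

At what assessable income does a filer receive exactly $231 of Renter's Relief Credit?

$231 is 231/1,650 of the full $1,650, so 1,419/1,650 of the $25,000 range has been used: income = $180,200 + $25,000 × 1,419/1,650 = $201,700.

$201,700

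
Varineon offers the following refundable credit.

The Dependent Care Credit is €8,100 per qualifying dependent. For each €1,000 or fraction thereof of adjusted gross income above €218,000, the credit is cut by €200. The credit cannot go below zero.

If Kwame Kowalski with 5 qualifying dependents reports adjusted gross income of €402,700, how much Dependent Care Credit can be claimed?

Dependent Care Credit: base = 5 × €8,100 = €40,500. income exceeds €218,000 by €184,700, which is 185 full-or-partial €1,000 increments; reduction = 185 × €200 = €37,000, leaving €3,500.

€3,500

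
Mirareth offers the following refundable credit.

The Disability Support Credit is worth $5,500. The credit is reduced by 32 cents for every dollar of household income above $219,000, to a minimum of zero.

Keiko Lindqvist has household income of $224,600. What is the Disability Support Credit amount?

$3,708

Disability Support Credit: 32% of the $5,600 excess over $219,000 is $1,792; credit = $5,500 − $1,792 = $3,708.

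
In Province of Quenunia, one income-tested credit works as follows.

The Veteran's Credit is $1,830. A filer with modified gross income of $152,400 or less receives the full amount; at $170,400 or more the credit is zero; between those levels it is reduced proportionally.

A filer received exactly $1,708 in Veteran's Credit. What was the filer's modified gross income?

$1,708 is 1,708/1,830 of the full $1,830, so 122/1,830 of the $18,000 range has been used: income = $152,400 + $18,000 × 122/1,830 = $153,600.

$153,600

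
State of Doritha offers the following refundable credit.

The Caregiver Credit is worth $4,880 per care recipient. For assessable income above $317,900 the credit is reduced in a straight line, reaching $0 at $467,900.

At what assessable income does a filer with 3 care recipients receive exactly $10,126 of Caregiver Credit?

Full credit = 3 × $4,880 = $14,640.
$10,126 is 10,126/14,640 of the full $14,640, so 4,514/14,640 of the $150,000 range has been used: income = $317,900 + $150,000 × 4,514/14,640 = $364,150.

$364,150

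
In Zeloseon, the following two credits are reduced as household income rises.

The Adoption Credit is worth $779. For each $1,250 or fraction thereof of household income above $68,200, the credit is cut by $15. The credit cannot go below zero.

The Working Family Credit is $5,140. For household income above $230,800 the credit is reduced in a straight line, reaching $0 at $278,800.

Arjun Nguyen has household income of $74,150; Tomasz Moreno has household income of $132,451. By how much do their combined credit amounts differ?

$704

Arjun ($74,150): Adoption Credit: income exceeds $68,200 by $5,950, which is 5 full-or-partial $1,250 increments; reduction = 5 × $15 = $75, leaving $704. Working Family Credit: $74,150 is at or below the $230,800 threshold, so the full $5,140 applies. total $704 + $5,140 = $5,844
Tomasz ($132,451): Adoption Credit: income exceeds $68,200 by $64,251 → 52 increments × $15 = $780 ≥ base, so the credit is $0. Working Family Credit: $132,451 is at or below the $230,800 threshold, so the full $5,140 applies. total $0 + $5,140 = $5,140
Difference: |$5,844 − $5,140| = $704.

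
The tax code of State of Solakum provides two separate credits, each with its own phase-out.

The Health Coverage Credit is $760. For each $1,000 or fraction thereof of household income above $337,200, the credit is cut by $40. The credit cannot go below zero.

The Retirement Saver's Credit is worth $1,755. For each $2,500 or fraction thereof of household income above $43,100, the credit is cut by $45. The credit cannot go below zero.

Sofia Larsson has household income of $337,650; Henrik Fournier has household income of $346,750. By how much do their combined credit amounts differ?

$360

Sofia ($337,650): Health Coverage Credit: income exceeds $337,200 by $450, which is 1 full-or-partial $1,000 increment; reduction = 1 × $40 = $40, leaving $720. Retirement Saver's Credit: income exceeds $43,100 by $294,550 → 118 increments × $45 = $5,310 ≥ base, so the credit is $0. total $720 + $0 = $720
Henrik ($346,750): Health Coverage Credit: income exceeds $337,200 by $9,550, which is 10 full-or-partial $1,000 increments; reduction = 10 × $40 = $400, leaving $360. Retirement Saver's Credit: income exceeds $43,100 by $303,650 → 122 increments × $45 = $5,490 ≥ base, so the credit is $0. total $360 + $0 = $360
Difference: |$720 − $360| = $360.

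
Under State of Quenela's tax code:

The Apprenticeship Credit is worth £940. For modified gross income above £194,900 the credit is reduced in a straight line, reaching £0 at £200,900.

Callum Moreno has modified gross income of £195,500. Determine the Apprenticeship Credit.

£846

Apprenticeship Credit: £195,500 is £600 into a £6,000 phase-out range, leaving 5,400/6,000 of the credit: £940 × 5,400/6,000 = £846.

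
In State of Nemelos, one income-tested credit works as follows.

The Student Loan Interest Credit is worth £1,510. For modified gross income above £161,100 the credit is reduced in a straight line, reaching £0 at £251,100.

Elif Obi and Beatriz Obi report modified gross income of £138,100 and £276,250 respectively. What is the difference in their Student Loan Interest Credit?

£1,510

Elif (£138,100): Student Loan Interest Credit: £138,100 is at or below the £161,100 threshold, so the full £1,510 applies.
Beatriz (£276,250): Student Loan Interest Credit: £276,250 is at or above £251,100, so the credit is £0.
Difference: |£1,510 − £0| = £1,510.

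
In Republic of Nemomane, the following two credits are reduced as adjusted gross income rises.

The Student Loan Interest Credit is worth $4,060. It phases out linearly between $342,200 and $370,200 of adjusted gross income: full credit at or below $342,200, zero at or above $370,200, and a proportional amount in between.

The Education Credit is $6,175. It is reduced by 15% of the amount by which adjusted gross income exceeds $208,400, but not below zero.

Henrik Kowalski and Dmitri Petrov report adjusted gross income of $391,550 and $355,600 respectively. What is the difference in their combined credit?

$2,117

Henrik ($391,550): Student Loan Interest Credit: $391,550 is at or above $370,200, so the credit is $0. Education Credit: 15% of the $183,150 excess over $208,400 is $27,472.50 ≥ base, so the credit is $0. total $0 + $0 = $0
Dmitri ($355,600): Student Loan Interest Credit: $355,600 is $13,400 into a $28,000 phase-out range, leaving 14,600/28,000 of the credit: $4,060 × 14,600/28,000 = $2,117. Education Credit: 15% of the $147,200 excess over $208,400 is $22,080 ≥ base, so the credit is $0. total $2,117 + $0 = $2,117
Difference: |$0 − $2,117| = $2,117.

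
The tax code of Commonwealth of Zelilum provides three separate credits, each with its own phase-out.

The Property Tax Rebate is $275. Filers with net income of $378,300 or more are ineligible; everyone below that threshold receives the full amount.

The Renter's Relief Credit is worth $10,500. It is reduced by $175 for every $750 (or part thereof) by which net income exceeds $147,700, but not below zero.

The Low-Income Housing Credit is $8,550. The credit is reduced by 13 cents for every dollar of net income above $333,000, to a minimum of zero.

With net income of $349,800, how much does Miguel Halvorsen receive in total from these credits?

Property Tax Rebate: $349,800 is below the $378,300 cutoff, so the full $275 applies.
Renter's Relief Credit: income exceeds $147,700 by $202,100 → 270 increments × $175 = $47,250 ≥ base, so the credit is $0.
Low-Income Housing Credit: 13% of the $16,800 excess over $333,000 is $2,184; credit = $8,550 − $2,184 = $6,366.
Total: $275 + $0 + $6,366 = $6,641.

$6,641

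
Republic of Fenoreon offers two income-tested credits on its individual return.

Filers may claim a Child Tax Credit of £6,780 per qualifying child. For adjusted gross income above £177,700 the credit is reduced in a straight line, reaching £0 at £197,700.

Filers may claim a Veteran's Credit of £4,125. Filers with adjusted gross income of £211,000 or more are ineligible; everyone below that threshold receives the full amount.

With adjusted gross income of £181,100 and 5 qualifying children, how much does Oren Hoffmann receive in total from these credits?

£32,262

Child Tax Credit: base = 5 × £6,780 = £33,900. £181,100 is £3,400 into a £20,000 phase-out range, leaving 16,600/20,000 of the credit: £33,900 × 16,600/20,000 = £28,137.
Veteran's Credit: £181,100 is below the £211,000 cutoff, so the full £4,125 applies.
Total: £28,137 + £4,125 = £32,262.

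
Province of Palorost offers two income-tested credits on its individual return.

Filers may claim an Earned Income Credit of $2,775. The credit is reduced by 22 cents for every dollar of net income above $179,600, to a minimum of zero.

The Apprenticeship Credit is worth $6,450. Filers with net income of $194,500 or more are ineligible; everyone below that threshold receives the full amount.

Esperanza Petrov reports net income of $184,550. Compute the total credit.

Earned Income Credit: 22% of the $4,950 excess over $179,600 is $1,089; credit = $2,775 − $1,089 = $1,686.
Apprenticeship Credit: $184,550 is below the $194,500 cutoff, so the full $6,450 applies.
Total: $1,686 + $6,450 = $8,136.

$8,136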